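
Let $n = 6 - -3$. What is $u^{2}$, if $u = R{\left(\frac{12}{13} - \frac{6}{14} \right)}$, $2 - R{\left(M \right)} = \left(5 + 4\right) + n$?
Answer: $256$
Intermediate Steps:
$n = 9$ ($n = 6 + 3 = 9$)
$R{\left(M \right)} = -16$ ($R{\left(M \right)} = 2 - \left(\left(5 + 4\right) + 9\right) = 2 - \left(9 + 9\right) = 2 - 18 = -16$)
$u = -16$
$u^{2} = \left(-16\right)^{2} = 256$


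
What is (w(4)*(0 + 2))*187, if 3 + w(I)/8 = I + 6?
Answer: 20944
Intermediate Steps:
w(I) = 24 + 8*I (w(I) = -24 + 8*(I + 6) = -24 + 8*(6 + I) = -24 + (48 + 8*I) = 24 + 8*I)
(w(4)*(0 + 2))*187 = ((24 + 8*4)*(0 + 2))*187 = ((24 + 32)*2)*187 = (56*2)*187 = 112*187 = 20944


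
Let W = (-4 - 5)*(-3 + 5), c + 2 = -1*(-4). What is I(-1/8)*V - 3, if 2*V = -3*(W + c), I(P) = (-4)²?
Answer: 381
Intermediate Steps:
I(P) = 16
c = 2 (c = -2 - 1*(-4) = -2 + 4 = 2)
W = -18 (W = -9*2 = -18)
V = 24 (V = (-3*(-18 + 2))/2 = (-3*(-16))/2 = (½)*48 = 24)
I(-1/8)*V - 3 = 16*24 - 3 = 384 - 3 = 381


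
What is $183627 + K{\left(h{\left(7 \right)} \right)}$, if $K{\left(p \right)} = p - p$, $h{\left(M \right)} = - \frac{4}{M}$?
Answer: $183627$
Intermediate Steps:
$K{\left(p \right)} = 0$
$183627 + K{\left(h{\left(7 \right)} \right)} = 183627 + 0 = 183627$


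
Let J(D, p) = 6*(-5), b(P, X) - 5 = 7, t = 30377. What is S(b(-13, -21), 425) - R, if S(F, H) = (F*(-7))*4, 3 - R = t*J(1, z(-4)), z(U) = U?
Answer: -911649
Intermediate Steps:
b(P, X) = 12 (b(P, X) = 5 + 7 = 12)
J(D, p) = -30
R = 911313 (R = 3 - 30377*(-30) = 3 - 1*(-911310) = 3 + 911310 = 911313)
S(F, H) = -28*F (S(F, H) = -7*F*4 = -28*F)
S(b(-13, -21), 425) - R = -28*12 - 1*911313 = -336 - 911313 = -911649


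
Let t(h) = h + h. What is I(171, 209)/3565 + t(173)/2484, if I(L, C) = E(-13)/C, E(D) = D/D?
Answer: 5604389/40234590 ≈ 0.13929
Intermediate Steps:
E(D) = 1
t(h) = 2*h
I(L, C) = 1/C
I(171, 209)/3565 + t(173)/2484 = 1/(209*3565) + (2*173)/2484 = (1/209)*(1/3565) + 346*(1/2484) = 1/745085 + 173/1242 = 5604389/40234590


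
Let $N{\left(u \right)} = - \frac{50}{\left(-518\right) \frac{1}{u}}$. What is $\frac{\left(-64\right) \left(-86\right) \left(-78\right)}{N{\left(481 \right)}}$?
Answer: $- \frac{231168}{25} \approx -9246.7$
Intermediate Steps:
$N{\left(u \right)} = \frac{25 u}{259}$ ($N{\left(u \right)} = - 50 \left(- \frac{u}{518}\right) = \frac{25 u}{259}$)
$\frac{\left(-64\right) \left(-86\right) \left(-78\right)}{N{\left(481 \right)}} = \frac{\left(-64\right) \left(-86\right) \left(-78\right)}{\frac{25}{259} \cdot 481} = \frac{5504 \left(-78\right)}{\frac{325}{7}} = \left(-429312\right) \frac{7}{325} = - \frac{231168}{25}$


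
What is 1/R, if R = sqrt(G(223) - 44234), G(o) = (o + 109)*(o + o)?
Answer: sqrt(103838)/103838 ≈ 0.0031033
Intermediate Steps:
G(o) = 2*o*(109 + o) (G(o) = (109 + o)*(2*o) = 2*o*(109 + o))
R = sqrt(103838) (R = sqrt(2*223*(109 + 223) - 44234) = sqrt(2*223*332 - 44234) = sqrt(148072 - 44234) = sqrt(103838) ≈ 322.24)
1/R = 1/(sqrt(103838)) = sqrt(103838)/103838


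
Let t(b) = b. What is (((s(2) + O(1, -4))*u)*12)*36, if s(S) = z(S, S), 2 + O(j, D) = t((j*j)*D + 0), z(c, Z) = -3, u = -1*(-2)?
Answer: -7776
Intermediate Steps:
u = 2
O(j, D) = -2 + D*j² (O(j, D) = -2 + ((j*j)*D + 0) = -2 + (j²*D + 0) = -2 + (D*j² + 0) = -2 + D*j²)
s(S) = -3
(((s(2) + O(1, -4))*u)*12)*36 = (((-3 + (-2 - 4*1²))*2)*12)*36 = (((-3 + (-2 - 4*1))*2)*12)*36 = (((-3 + (-2 - 4))*2)*12)*36 = (((-3 - 6)*2)*12)*36 = (-9*2*12)*36 = -18*12*36 = -216*36 = -7776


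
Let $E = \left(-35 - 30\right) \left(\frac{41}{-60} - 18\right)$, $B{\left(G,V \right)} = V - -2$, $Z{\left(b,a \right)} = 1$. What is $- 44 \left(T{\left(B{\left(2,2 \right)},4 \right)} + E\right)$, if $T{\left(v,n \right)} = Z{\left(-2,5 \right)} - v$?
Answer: $- \frac{159907}{3} \approx -53302.0$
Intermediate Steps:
$B{\left(G,V \right)} = 2 + V$ ($B{\left(G,V \right)} = V + 2 = 2 + V$)
$T{\left(v,n \right)} = 1 - v$
$E = \frac{14573}{12}$ ($E = - 65 \left(41 \left(- \frac{1}{60}\right) - 18\right) = - 65 \left(- \frac{41}{60} - 18\right) = \left(-65\right) \left(- \frac{1121}{60}\right) = \frac{14573}{12} \approx 1214.4$)
$- 44 \left(T{\left(B{\left(2,2 \right)},4 \right)} + E\right) = - 44 \left(\left(1 - \left(2 + 2\right)\right) + \frac{14573}{12}\right) = - 44 \left(\left(1 - 4\right) + \frac{14573}{12}\right) = - 44 \left(-3 + \frac{14573}{12}\right) = \left(-44\right) \frac{14537}{12} = - \frac{159907}{3}$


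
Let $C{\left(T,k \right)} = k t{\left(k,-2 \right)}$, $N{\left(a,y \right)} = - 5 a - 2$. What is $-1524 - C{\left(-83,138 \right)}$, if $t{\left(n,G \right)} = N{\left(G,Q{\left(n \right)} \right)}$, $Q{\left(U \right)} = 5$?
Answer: $-2628$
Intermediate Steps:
$N{\left(a,y \right)} = -2 - 5 a$
$t{\left(n,G \right)} = -2 - 5 G$
$C{\left(T,k \right)} = 8 k$ ($C{\left(T,k \right)} = k \left(-2 - -10\right) = k \left(-2 + 10\right) = k 8 = 8 k$)
$-1524 - C{\left(-83,138 \right)} = -1524 - 8 \cdot 138 = -1524 - 1104 = -2628$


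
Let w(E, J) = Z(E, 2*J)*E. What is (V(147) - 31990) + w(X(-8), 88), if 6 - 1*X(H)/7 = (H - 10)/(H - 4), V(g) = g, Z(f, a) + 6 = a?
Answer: -26488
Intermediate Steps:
Z(f, a) = -6 + a
X(H) = 42 - 7*(-10 + H)/(-4 + H) (X(H) = 42 - 7*(H - 10)/(H - 4) = 42 - 7*(-10 + H)/(-4 + H))
w(E, J) = E*(-6 + 2*J) (w(E, J) = (-6 + 2*J)*E = E*(-6 + 2*J))
(V(147) - 31990) + w(X(-8), 88) = (147 - 31990) + 2*(7*(-14 + 5*(-8))/(-4 - 8))*(-3 + 88) = -31843 + 2*(7*(-14 - 40)/(-12))*85 = -31843 + 2*(7*(-1/12)*(-54))*85 = -31843 + 2*(63/2)*85 = -31843 + 5355 = -26488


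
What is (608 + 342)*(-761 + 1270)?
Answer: 483550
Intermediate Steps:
(608 + 342)*(-761 + 1270) = 950*509 = 483550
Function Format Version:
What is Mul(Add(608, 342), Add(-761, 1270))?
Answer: 483550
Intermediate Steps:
Mul(Add(608, 342), Add(-761, 1270)) = Mul(950, 509) = 483550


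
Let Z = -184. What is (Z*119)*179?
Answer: -3919384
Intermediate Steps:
(Z*119)*179 = -184*119*179 = -21896*179 = -3919384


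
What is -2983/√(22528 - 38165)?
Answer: 157*I*√15637/823 ≈ 23.855*I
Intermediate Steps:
-2983/√(22528 - 38165) = -2983*(-I*√15637/15637) = -(-157)*I*√15637/823 = 157*I*√15637/823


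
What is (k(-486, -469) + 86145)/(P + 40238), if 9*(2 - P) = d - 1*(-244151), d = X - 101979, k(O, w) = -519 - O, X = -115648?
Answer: 193752/83909 ≈ 2.3091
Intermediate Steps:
d = -217627 (d = -115648 - 101979 = -217627)
P = -26506/9 (P = 2 - (-217627 - 1*(-244151))/9 = 2 - (-217627 + 244151)/9 = 2 - ⅑*26524 = 2 - 26524/9 = -26506/9 ≈ -2945.1)
(k(-486, -469) + 86145)/(P + 40238) = ((-519 - 1*(-486)) + 86145)/(-26506/9 + 40238) = ((-519 + 486) + 86145)/(335636/9) = (-33 + 86145)*(9/335636) = 86112*(9/335636) = 193752/83909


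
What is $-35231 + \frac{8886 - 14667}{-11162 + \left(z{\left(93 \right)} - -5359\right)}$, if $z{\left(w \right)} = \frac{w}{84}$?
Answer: $- \frac{1907739925}{54151} \approx -35230.0$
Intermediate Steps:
$z{\left(w \right)} = \frac{w}{84}$ ($z{\left(w \right)} = w \frac{1}{84} = \frac{w}{84}$)
$-35231 + \frac{8886 - 14667}{-11162 + \left(z{\left(93 \right)} - -5359\right)} = -35231 + \frac{8886 - 14667}{-11162 + \left(\frac{1}{84} \cdot 93 - -5359\right)} = -35231 - \frac{5781}{-11162 + \left(\frac{31}{28} + 5359\right)} = -35231 - \frac{5781}{-11162 + \frac{150083}{28}} = -35231 - \frac{5781}{- \frac{162453}{28}} = -35231 - - \frac{53956}{54151} = -35231 + \frac{53956}{54151} = - \frac{1907739925}{54151}$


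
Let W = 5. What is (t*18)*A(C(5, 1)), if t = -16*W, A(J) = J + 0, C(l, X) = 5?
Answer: -7200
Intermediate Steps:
A(J) = J
t = -80 (t = -16*5 = -80)
(t*18)*A(C(5, 1)) = -80*18*5 = -1440*5 = -7200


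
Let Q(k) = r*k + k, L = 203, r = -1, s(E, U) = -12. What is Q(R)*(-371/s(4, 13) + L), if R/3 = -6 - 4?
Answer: 0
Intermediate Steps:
R = -30 (R = 3*(-6 - 4) = 3*(-10) = -30)
Q(k) = 0 (Q(k) = -k + k = 0)
Q(R)*(-371/s(4, 13) + L) = 0*(-371/(-12) + 203) = 0*(-371*(-1/12) + 203) = 0*(371/12 + 203) = 0*(2807/12) = 0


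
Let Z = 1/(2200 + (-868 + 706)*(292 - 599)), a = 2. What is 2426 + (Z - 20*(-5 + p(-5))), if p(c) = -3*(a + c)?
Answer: 121837165/51934 ≈ 2346.0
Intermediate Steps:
p(c) = -6 - 3*c (p(c) = -3*(2 + c) = -6 - 3*c)
Z = 1/51934 (Z = 1/(2200 - 162*(-307)) = 1/(2200 + 49734) = 1/51934 ≈ 1.9255e-5)
2426 + (Z - 20*(-5 + p(-5))) = 2426 + (1/51934 - 20*(-5 + (-6 - 3*(-5)))) = 2426 + (1/51934 - 20*(-5 + (-6 + 15))) = 2426 + (1/51934 - 20*(-5 + 9)) = 2426 + (1/51934 - 20*4) = 2426 + (1/51934 - 80) = 2426 - 4154719/51934 = 121837165/51934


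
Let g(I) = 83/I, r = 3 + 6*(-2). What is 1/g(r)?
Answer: -9/83 ≈ -0.10843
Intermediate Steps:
r = -9 (r = 3 - 12 = -9)
1/g(r) = 1/(83/(-9)) = 1/(83*(-⅑)) = 1/(-83/9) = -9/83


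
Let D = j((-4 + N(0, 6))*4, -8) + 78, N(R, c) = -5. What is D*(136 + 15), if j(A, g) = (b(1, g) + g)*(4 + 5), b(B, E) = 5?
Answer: 7701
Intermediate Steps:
j(A, g) = 45 + 9*g (j(A, g) = (5 + g)*(4 + 5) = (5 + g)*9 = 45 + 9*g)
D = 51 (D = (45 + 9*(-8)) + 78 = (45 - 72) + 78 = -27 + 78 = 51)
D*(136 + 15) = 51*(136 + 15) = 51*151 = 7701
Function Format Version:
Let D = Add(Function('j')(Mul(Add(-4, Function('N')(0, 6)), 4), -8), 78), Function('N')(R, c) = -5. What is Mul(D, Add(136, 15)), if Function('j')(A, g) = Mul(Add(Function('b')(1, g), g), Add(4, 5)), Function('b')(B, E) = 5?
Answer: 7701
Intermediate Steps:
Function('j')(A, g) = Add(45, Mul(9, g)) (Function('j')(A, g) = Mul(Add(5, g), Add(4, 5)) = Mul(Add(5, g), 9) = Add(45, Mul(9, g)))
D = 51 (D = Add(Add(45, Mul(9, -8)), 78) = Add(Add(45, -72), 78) = Add(-27, 78) = 51)
Mul(D, Add(136, 15)) = Mul(51, Add(136, 15)) = Mul(51, 151) = 7701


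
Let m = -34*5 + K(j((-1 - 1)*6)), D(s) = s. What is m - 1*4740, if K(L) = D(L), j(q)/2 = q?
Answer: -4934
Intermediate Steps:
j(q) = 2*q
K(L) = L
m = -194 (m = -34*5 + 2*((-1 - 1)*6) = -170 + 2*(-2*6) = -170 + 2*(-12) = -170 - 24 = -194)
m - 1*4740 = -194 - 1*4740 = -194 - 4740 = -4934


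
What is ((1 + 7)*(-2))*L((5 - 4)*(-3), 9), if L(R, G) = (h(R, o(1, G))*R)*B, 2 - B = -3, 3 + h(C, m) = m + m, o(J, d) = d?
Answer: 3600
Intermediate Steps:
h(C, m) = -3 + 2*m (h(C, m) = -3 + (m + m) = -3 + 2*m)
B = 5 (B = 2 - 1*(-3) = 2 + 3 = 5)
L(R, G) = 5*R*(-3 + 2*G) (L(R, G) = ((-3 + 2*G)*R)*5 = (R*(-3 + 2*G))*5 = 5*R*(-3 + 2*G))
((1 + 7)*(-2))*L((5 - 4)*(-3), 9) = ((1 + 7)*(-2))*(5*((5 - 4)*(-3))*(-3 + 2*9)) = (8*(-2))*(5*(1*(-3))*(-3 + 18)) = -80*(-3)*15 = -16*(-225) = 3600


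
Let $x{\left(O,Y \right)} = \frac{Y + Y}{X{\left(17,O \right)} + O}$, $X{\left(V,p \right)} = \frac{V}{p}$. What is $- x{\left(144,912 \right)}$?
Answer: $- \frac{262656}{20753} \approx -12.656$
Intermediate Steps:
$x{\left(O,Y \right)} = \frac{2 Y}{O + \frac{17}{O}}$ ($x{\left(O,Y \right)} = \frac{Y + Y}{\frac{17}{O} + O} = \frac{2 Y}{O + \frac{17}{O}}$)
$- x{\left(144,912 \right)} = - \frac{2 \cdot 144 \cdot 912}{17 + 144^{2}} = - \frac{2 \cdot 144 \cdot 912}{17 + 20736} = - \frac{2 \cdot 144 \cdot 912}{20753} = \left(-1\right) \frac{262656}{20753} = - \frac{262656}{20753}$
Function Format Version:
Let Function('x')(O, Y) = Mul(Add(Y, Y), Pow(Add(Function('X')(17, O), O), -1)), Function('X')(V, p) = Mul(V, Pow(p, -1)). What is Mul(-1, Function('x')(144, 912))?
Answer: Rational(-262656, 20753) ≈ -12.656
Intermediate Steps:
Function('x')(O, Y) = Mul(2, Y, Pow(Add(O, Mul(17, Pow(O, -1))), -1)) (Function('x')(O, Y) = Mul(Add(Y, Y), Pow(Add(Mul(17, Pow(O, -1)), O), -1)) = Mul(Mul(2, Y), Pow(Add(O, Mul(17, Pow(O, -1))), -1)) = Mul(2, Y, Pow(Add(O, Mul(17, Pow(O, -1))), -1)))
Mul(-1, Function('x')(144, 912)) = Mul(-1, Mul(2, 144, 912, Pow(Add(17, Pow(144, 2)), -1))) = Mul(-1, Mul(2, 144, 912, Pow(Add(17, 20736), -1))) = Mul(-1, Mul(2, 144, 912, Pow(20753, -1))) = Mul(-1, Mul(2, 144, 912, Rational(1, 20753))) = Mul(-1, Rational(262656, 20753)) = Rational(-262656, 20753)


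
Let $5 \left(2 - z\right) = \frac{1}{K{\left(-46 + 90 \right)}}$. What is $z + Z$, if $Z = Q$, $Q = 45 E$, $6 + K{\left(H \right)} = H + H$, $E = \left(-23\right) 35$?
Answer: $- \frac{14851431}{410} \approx -36223.0$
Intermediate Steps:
$E = -805$
$K{\left(H \right)} = -6 + 2 H$ ($K{\left(H \right)} = -6 + \left(H + H\right) = -6 + 2 H$)
$Q = -36225$ ($Q = 45 \left(-805\right) = -36225$)
$Z = -36225$
$z = \frac{819}{410}$ ($z = 2 - \frac{1}{5 \left(-6 + 2 \left(-46 + 90\right)\right)} = 2 - \frac{1}{5 \left(-6 + 2 \cdot 44\right)} = 2 - \frac{1}{5 \left(-6 + 88\right)} = 2 - \frac{1}{5 \cdot 82} = 2 - \frac{1}{410} = \frac{819}{410} \approx 1.9976$)
$z + Z = \frac{819}{410} - 36225 = - \frac{14851431}{410}$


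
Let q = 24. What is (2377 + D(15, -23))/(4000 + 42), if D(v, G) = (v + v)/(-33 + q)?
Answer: 7121/12126 ≈ 0.58725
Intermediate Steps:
D(v, G) = -2*v/9 (D(v, G) = (v + v)/(-33 + 24) = (2*v)/(-9) = (2*v)*(-⅑) = -2*v/9)
(2377 + D(15, -23))/(4000 + 42) = (2377 - 2/9*15)/(4000 + 42) = (2377 - 10/3)/4042 = (7121/3)*(1/4042) = 7121/12126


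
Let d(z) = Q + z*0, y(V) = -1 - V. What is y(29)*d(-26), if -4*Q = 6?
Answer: 45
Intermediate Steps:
Q = -3/2 (Q = -1/4*6 = -3/2 ≈ -1.5000)
d(z) = -3/2 (d(z) = -3/2 + z*0 = -3/2 + 0 = -3/2)
y(29)*d(-26) = (-1 - 1*29)*(-3/2) = (-1 - 29)*(-3/2) = -30*(-3/2) = 45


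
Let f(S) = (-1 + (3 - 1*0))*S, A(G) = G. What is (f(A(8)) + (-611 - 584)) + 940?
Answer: -239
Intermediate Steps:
f(S) = 2*S (f(S) = (-1 + (3 + 0))*S = (-1 + 3)*S = 2*S)
(f(A(8)) + (-611 - 584)) + 940 = (2*8 + (-611 - 584)) + 940 = (16 - 1195) + 940 = -1179 + 940 = -239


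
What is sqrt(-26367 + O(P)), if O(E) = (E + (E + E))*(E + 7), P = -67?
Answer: I*sqrt(14307) ≈ 119.61*I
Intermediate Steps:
O(E) = 3*E*(7 + E) (O(E) = (E + 2*E)*(7 + E) = (3*E)*(7 + E) = 3*E*(7 + E))
sqrt(-26367 + O(P)) = sqrt(-26367 + 3*(-67)*(7 - 67)) = sqrt(-26367 + 3*(-67)*(-60)) = sqrt(-26367 + 12060) = sqrt(-14307) = I*sqrt(14307)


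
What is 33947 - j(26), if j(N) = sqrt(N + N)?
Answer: 33947 - 2*sqrt(13) ≈ 33940.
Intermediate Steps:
j(N) = sqrt(2)*sqrt(N) (j(N) = sqrt(2*N) = sqrt(2)*sqrt(N))
33947 - j(26) = 33947 - sqrt(2)*sqrt(26) = 33947 - 2*sqrt(13)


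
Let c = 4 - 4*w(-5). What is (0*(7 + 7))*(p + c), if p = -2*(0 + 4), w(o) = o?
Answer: 0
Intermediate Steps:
c = 24 (c = 4 - 4*(-5) = 4 + 20 = 24)
p = -8 (p = -2*4 = -8)
(0*(7 + 7))*(p + c) = (0*(7 + 7))*(-8 + 24) = (0*14)*16 = 0*16 = 0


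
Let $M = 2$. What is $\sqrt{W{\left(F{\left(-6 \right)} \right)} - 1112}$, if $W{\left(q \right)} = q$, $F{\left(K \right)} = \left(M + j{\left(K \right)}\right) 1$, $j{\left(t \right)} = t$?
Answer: $6 i \sqrt{31} \approx 33.407 i$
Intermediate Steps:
$F{\left(K \right)} = 2 + K$ ($F{\left(K \right)} = \left(2 + K\right) 1 = 2 + K$)
$\sqrt{W{\left(F{\left(-6 \right)} \right)} - 1112} = \sqrt{\left(2 - 6\right) - 1112} = \sqrt{-4 - 1112} = \sqrt{-1116} = 6 i \sqrt{31}$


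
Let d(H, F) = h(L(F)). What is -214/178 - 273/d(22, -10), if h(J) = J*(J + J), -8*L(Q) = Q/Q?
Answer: -777611/89 ≈ -8737.2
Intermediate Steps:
L(Q) = -⅛ (L(Q) = -Q/(8*Q) = -⅛*1 = -⅛)
h(J) = 2*J² (h(J) = J*(2*J) = 2*J²)
d(H, F) = 1/32 (d(H, F) = 2*(-⅛)² = 2*(1/64) = 1/32)
-214/178 - 273/d(22, -10) = -214/178 - 273/1/32 = -214*1/178 - 273*32 = -107/89 - 8736 = -777611/89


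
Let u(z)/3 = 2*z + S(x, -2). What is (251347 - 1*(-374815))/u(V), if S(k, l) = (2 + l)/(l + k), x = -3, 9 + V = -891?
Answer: -313081/2700 ≈ -115.96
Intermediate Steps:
V = -900 (V = -9 - 891 = -900)
S(k, l) = (2 + l)/(k + l)
u(z) = 6*z (u(z) = 3*(2*z + (2 - 2)/(-3 - 2)) = 3*(2*z + 0/(-5)) = 3*(2*z - 1/5*0) = 3*(2*z + 0) = 3*(2*z) = 6*z)
(251347 - 1*(-374815))/u(V) = (251347 - 1*(-374815))/((6*(-900))) = (251347 + 374815)/(-5400) = 626162*(-1/5400) = -313081/2700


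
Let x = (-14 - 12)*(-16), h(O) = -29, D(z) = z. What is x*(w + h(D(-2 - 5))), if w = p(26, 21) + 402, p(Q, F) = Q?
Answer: 165984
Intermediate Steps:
x = 416 (x = -26*(-16) = 416)
w = 428 (w = 26 + 402 = 428)
x*(w + h(D(-2 - 5))) = 416*(428 - 29) = 416*399 = 165984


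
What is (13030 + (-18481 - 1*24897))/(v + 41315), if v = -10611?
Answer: -7587/7676 ≈ -0.98841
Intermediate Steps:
(13030 + (-18481 - 1*24897))/(v + 41315) = (13030 + (-18481 - 1*24897))/(-10611 + 41315) = (13030 + (-18481 - 24897))/30704 = (13030 - 43378)*(1/30704) = -30348*1/30704 = -7587/7676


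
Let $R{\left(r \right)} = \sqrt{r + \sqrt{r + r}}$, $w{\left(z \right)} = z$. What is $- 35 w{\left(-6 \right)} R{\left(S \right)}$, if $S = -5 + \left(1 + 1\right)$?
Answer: $210 \sqrt{-3 + i \sqrt{6}} \approx 138.74 + 389.29 i$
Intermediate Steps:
$S = -3$ ($S = -5 + 2 = -3$)
$R{\left(r \right)} = \sqrt{r + \sqrt{2} \sqrt{r}}$ ($R{\left(r \right)} = \sqrt{r + \sqrt{2 r}} = \sqrt{r + \sqrt{2} \sqrt{r}}$)
$- 35 w{\left(-6 \right)} R{\left(S \right)} = \left(-35\right) \left(-6\right) \sqrt{-3 + \sqrt{2} \sqrt{-3}} = 210 \sqrt{-3 + \sqrt{2} i \sqrt{3}} = 210 \sqrt{-3 + i \sqrt{6}}$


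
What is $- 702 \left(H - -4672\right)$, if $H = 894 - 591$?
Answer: $-3492450$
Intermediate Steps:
$H = 303$ ($H = 894 - 591 = 303$)
$- 702 \left(H - -4672\right) = - 702 \left(303 - -4672\right) = - 702 \left(303 + 4672\right) = \left(-702\right) 4975 = -3492450$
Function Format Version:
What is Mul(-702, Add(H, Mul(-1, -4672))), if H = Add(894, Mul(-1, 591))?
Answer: -3492450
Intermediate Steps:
H = 303 (H = Add(894, -591) = 303)
Mul(-702, Add(H, Mul(-1, -4672))) = Mul(-702, Add(303, Mul(-1, -4672))) = Mul(-702, Add(303, 4672)) = Mul(-702, 4975) = -3492450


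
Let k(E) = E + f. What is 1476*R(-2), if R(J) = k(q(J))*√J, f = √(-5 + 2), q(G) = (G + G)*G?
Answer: -1476*√6 + 11808*I*√2 ≈ -3615.4 + 16699.0*I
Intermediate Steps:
q(G) = 2*G² (q(G) = (2*G)*G = 2*G²)
f = I*√3 (f = √(-3) = I*√3 ≈ 1.732*I)
k(E) = E + I*√3
R(J) = √J*(2*J² + I*√3) (R(J) = (2*J² + I*√3)*√J = √J*(2*J² + I*√3))
1476*R(-2) = 1476*(√(-2)*(2*(-2)² + I*√3)) = 1476*((I*√2)*(2*4 + I*√3)) = 1476*((I*√2)*(8 + I*√3)) = 1476*(I*√2*(8 + I*√3)) = 1476*I*√2*(8 + I*√3)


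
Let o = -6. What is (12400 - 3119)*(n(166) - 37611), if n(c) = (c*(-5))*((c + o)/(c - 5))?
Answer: -57432415051/161 ≈ -3.5672e+8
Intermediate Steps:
n(c) = -5*c*(-6 + c)/(-5 + c) (n(c) = (c*(-5))*((c - 6)/(c - 5)) = (-5*c)*((-6 + c)/(-5 + c)) = -5*c*(-6 + c)/(-5 + c))
(12400 - 3119)*(n(166) - 37611) = (12400 - 3119)*(5*166*(6 - 1*166)/(-5 + 166) - 37611) = 9281*(5*166*(6 - 166)/161 - 37611) = 9281*(5*166*(1/161)*(-160) - 37611) = 9281*(-132800/161 - 37611) = 9281*(-6188171/161) = -57432415051/161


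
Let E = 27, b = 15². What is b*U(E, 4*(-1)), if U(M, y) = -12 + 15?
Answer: 675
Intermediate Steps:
b = 225
U(M, y) = 3
b*U(E, 4*(-1)) = 225*3 = 675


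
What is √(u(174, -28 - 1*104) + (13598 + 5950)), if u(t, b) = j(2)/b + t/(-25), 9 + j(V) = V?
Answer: √2128025031/330 ≈ 139.79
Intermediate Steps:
j(V) = -9 + V
u(t, b) = -7/b - t/25 (u(t, b) = (-9 + 2)/b + t/(-25) = -7/b + t*(-1/25) = -7/b - t/25)
√(u(174, -28 - 1*104) + (13598 + 5950)) = √((-7/(-28 - 1*104) - 1/25*174) + (13598 + 5950)) = √((-7/(-28 - 104) - 174/25) + 19548) = √((-7/(-132) - 174/25) + 19548) = √((-7*(-1/132) - 174/25) + 19548) = √((7/132 - 174/25) + 19548) = √(-22793/3300 + 19548) = √(64485607/3300) = √2128025031/330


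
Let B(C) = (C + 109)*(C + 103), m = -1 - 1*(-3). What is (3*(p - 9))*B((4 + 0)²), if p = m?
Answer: -312375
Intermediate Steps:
m = 2 (m = -1 + 3 = 2)
p = 2
B(C) = (103 + C)*(109 + C) (B(C) = (109 + C)*(103 + C) = (103 + C)*(109 + C))
(3*(p - 9))*B((4 + 0)²) = (3*(2 - 9))*(11227 + ((4 + 0)²)² + 212*(4 + 0)²) = (3*(-7))*(11227 + (4²)² + 212*4²) = -21*(11227 + 16² + 212*16) = -21*(11227 + 256 + 3392) = -21*14875 = -312375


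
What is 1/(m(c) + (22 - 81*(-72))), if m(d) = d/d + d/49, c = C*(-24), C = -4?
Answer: 49/286991 ≈ 0.00017074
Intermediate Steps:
c = 96 (c = -4*(-24) = 96)
m(d) = 1 + d/49 (m(d) = 1 + d*(1/49) = 1 + d/49)
1/(m(c) + (22 - 81*(-72))) = 1/((1 + (1/49)*96) + (22 - 81*(-72))) = 1/((1 + 96/49) + (22 + 5832)) = 1/(145/49 + 5854) = 1/(286991/49) = 49/286991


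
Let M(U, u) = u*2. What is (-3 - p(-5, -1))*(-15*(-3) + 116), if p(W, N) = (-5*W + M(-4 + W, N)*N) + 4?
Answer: -5474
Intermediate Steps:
M(U, u) = 2*u
p(W, N) = 4 - 5*W + 2*N² (p(W, N) = (-5*W + (2*N)*N) + 4 = (-5*W + 2*N²) + 4 = 4 - 5*W + 2*N²)
(-3 - p(-5, -1))*(-15*(-3) + 116) = (-3 - (4 - 5*(-5) + 2*(-1)²))*(-15*(-3) + 116) = (-3 - (4 + 25 + 2*1))*(45 + 116) = (-3 - (4 + 25 + 2))*161 = (-3 - 1*31)*161 = (-3 - 31)*161 = -34*161 = -5474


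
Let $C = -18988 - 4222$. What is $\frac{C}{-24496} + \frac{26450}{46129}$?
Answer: $\frac{859286645}{564987992} \approx 1.5209$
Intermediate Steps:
$C = -23210$ ($C = -18988 + \left(-4758 + 536\right) = -18988 - 4222 = -23210$)
$\frac{C}{-24496} + \frac{26450}{46129} = - \frac{23210}{-24496} + \frac{26450}{46129} = \left(-23210\right) \left(- \frac{1}{24496}\right) + 26450 \cdot \frac{1}{46129} = \frac{11605}{12248} + \frac{26450}{46129} = \frac{859286645}{564987992}$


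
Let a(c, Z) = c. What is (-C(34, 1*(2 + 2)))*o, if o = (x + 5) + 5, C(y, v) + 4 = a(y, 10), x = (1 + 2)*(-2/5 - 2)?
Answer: -84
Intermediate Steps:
x = -36/5 (x = 3*(-2*⅕ - 2) = 3*(-⅖ - 2) = 3*(-12/5) = -36/5 ≈ -7.2000)
C(y, v) = -4 + y
o = 14/5 (o = (-36/5 + 5) + 5 = -11/5 + 5 = 14/5 ≈ 2.8000)
(-C(34, 1*(2 + 2)))*o = -(-4 + 34)*(14/5) = -1*30*(14/5) = -30*14/5 = -84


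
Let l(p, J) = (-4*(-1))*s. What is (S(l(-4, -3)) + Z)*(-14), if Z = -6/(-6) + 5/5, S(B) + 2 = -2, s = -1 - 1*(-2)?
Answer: 28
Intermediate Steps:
s = 1 (s = -1 + 2 = 1)
l(p, J) = 4 (l(p, J) = -4*(-1)*1 = 4*1 = 4)
S(B) = -4 (S(B) = -2 - 2 = -4)
Z = 2 (Z = -6*(-⅙) + 5*(⅕) = 1 + 1 = 2)
(S(l(-4, -3)) + Z)*(-14) = (-4 + 2)*(-14) = -2*(-14) = 28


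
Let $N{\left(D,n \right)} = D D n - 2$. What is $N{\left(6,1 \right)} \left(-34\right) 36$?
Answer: $-41616$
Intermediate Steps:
$N{\left(D,n \right)} = -2 + n D^{2}$ ($N{\left(D,n \right)} = D^{2} n - 2 = n D^{2} - 2 = -2 + n D^{2}$)
$N{\left(6,1 \right)} \left(-34\right) 36 = \left(-2 + 1 \cdot 6^{2}\right) \left(-34\right) 36 = \left(-2 + 1 \cdot 36\right) \left(-34\right) 36 = \left(-2 + 36\right) \left(-34\right) 36 = 34 \left(-34\right) 36 = \left(-1156\right) 36 = -41616$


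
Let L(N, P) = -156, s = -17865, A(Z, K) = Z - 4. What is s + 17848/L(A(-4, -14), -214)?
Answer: -701197/39 ≈ -17979.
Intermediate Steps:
A(Z, K) = -4 + Z
s + 17848/L(A(-4, -14), -214) = -17865 + 17848/(-156) = -17865 + 17848*(-1/156) = -17865 - 4462/39 = -701197/39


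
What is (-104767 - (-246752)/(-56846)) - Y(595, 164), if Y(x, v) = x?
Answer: -2994827502/28423 ≈ -1.0537e+5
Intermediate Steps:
(-104767 - (-246752)/(-56846)) - Y(595, 164) = (-104767 - (-246752)/(-56846)) - 1*595 = (-104767 - (-246752)*(-1)/56846) - 595 = (-104767 - 1*123376/28423) - 595 = (-104767 - 123376/28423) - 595 = -2977915817/28423 - 595 = -2994827502/28423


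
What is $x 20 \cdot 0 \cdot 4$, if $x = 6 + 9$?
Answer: $0$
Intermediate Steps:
$x = 15$
$x 20 \cdot 0 \cdot 4 = 15 \cdot 20 \cdot 0 \cdot 4 = 300 \cdot 0 = 0$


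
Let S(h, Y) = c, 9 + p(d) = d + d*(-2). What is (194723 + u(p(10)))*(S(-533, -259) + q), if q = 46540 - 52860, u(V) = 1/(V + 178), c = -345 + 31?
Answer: -205394995372/159 ≈ -1.2918e+9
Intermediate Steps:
p(d) = -9 - d (p(d) = -9 + (d + d*(-2)) = -9 + (d - 2*d) = -9 - d)
c = -314
S(h, Y) = -314
u(V) = 1/(178 + V)
q = -6320
(194723 + u(p(10)))*(S(-533, -259) + q) = (194723 + 1/(178 + (-9 - 1*10)))*(-314 - 6320) = (194723 + 1/(178 + (-9 - 10)))*(-6634) = (194723 + 1/(178 - 19))*(-6634) = (194723 + 1/159)*(-6634) = (30960958/159)*(-6634) = -205394995372/159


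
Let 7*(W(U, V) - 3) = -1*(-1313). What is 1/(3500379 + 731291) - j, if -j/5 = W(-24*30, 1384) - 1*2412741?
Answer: -357319104522543/29621690 ≈ -1.2063e+7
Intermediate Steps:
W(U, V) = 1334/7 (W(U, V) = 3 + (-1*(-1313))/7 = 3 + (⅐)*1313 = 3 + 1313/7 = 1334/7)
j = 84439265/7 (j = -5*(1334/7 - 1*2412741) = -5*(1334/7 - 2412741) = -5*(-16887853/7) = 84439265/7 ≈ 1.2063e+7)
1/(3500379 + 731291) - j = 1/(3500379 + 731291) - 1*84439265/7 = 1/4231670 - 84439265/7 = -357319104522543/29621690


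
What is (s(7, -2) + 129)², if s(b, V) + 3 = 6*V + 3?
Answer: 13689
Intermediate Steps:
s(b, V) = 6*V (s(b, V) = -3 + (6*V + 3) = -3 + (3 + 6*V) = 6*V)
(s(7, -2) + 129)² = (6*(-2) + 129)² = (-12 + 129)² = 117² = 13689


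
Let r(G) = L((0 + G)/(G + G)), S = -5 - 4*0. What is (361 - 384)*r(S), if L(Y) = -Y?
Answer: 23/2 ≈ 11.500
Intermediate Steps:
S = -5 (S = -5 + 0 = -5)
r(G) = -½ (r(G) = -(0 + G)/(G + G) = -G/(2*G) = -G*1/(2*G) = -1*½ = -½)
(361 - 384)*r(S) = (361 - 384)*(-½) = -23*(-½) = 23/2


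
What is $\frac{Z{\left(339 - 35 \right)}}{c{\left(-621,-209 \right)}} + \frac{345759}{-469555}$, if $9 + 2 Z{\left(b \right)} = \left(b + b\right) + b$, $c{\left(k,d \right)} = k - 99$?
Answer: $- \frac{12292015}{9015456} \approx -1.3634$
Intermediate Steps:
$c{\left(k,d \right)} = -99 + k$
$Z{\left(b \right)} = - \frac{9}{2} + \frac{3 b}{2}$ ($Z{\left(b \right)} = - \frac{9}{2} + \frac{\left(b + b\right) + b}{2} = - \frac{9}{2} + \frac{2 b + b}{2} = - \frac{9}{2} + \frac{3 b}{2}$)
$\frac{Z{\left(339 - 35 \right)}}{c{\left(-621,-209 \right)}} + \frac{345759}{-469555} = \frac{- \frac{9}{2} + \frac{3 \left(339 - 35\right)}{2}}{-99 - 621} + \frac{345759}{-469555} = \frac{- \frac{9}{2} + \frac{3}{2} \cdot 304}{-720} + 345759 \left(- \frac{1}{469555}\right) = \left(- \frac{9}{2} + 456\right) \left(- \frac{1}{720}\right) - \frac{345759}{469555} = \frac{903}{2} \left(- \frac{1}{720}\right) - \frac{345759}{469555} = - \frac{301}{480} - \frac{345759}{469555} = - \frac{12292015}{9015456}$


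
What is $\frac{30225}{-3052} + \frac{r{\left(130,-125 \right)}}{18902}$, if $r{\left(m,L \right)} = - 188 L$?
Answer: $- \frac{249795475}{28844452} \approx -8.6601$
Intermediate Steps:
$\frac{30225}{-3052} + \frac{r{\left(130,-125 \right)}}{18902} = \frac{30225}{-3052} + \frac{\left(-188\right) \left(-125\right)}{18902} = 30225 \left(- \frac{1}{3052}\right) + 23500 \cdot \frac{1}{18902} = - \frac{30225}{3052} + \frac{11750}{9451} = - \frac{249795475}{28844452}$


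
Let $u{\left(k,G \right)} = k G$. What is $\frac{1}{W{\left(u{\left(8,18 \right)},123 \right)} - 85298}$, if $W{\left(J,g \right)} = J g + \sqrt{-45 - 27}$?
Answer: $- \frac{33793}{2283933734} - \frac{3 i \sqrt{2}}{2283933734} \approx -1.4796 \cdot 10^{-5} - 1.8576 \cdot 10^{-9} i$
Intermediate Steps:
$u{\left(k,G \right)} = G k$
$W{\left(J,g \right)} = J g + 6 i \sqrt{2}$ ($W{\left(J,g \right)} = J g + \sqrt{-72} = J g + 6 i \sqrt{2}$)
$\frac{1}{W{\left(u{\left(8,18 \right)},123 \right)} - 85298} = \frac{1}{\left(18 \cdot 8 \cdot 123 + 6 i \sqrt{2}\right) - 85298} = \frac{1}{\left(144 \cdot 123 + 6 i \sqrt{2}\right) - 85298} = \frac{1}{\left(17712 + 6 i \sqrt{2}\right) - 85298} = \frac{1}{-67586 + 6 i \sqrt{2}}$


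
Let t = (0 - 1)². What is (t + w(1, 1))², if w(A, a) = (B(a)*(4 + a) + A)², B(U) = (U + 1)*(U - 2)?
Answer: 6724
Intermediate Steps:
B(U) = (1 + U)*(-2 + U)
w(A, a) = (A + (4 + a)*(-2 + a² - a))² (w(A, a) = ((-2 + a² - a)*(4 + a) + A)² = ((4 + a)*(-2 + a² - a) + A)² = (A + (4 + a)*(-2 + a² - a))²)
t = 1 (t = (-1)² = 1)
(t + w(1, 1))² = (1 + (8 - 1*1 - 1*1³ - 3*1² + 6*1)²)² = (1 + (8 - 1 - 1*1 - 3*1 + 6)²)² = (1 + (8 - 1 - 1 - 3 + 6)²)² = (1 + 9²)² = (1 + 81)² = 82² = 6724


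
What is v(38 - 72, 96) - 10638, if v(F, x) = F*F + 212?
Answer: -9270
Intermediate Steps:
v(F, x) = 212 + F**2 (v(F, x) = F**2 + 212 = 212 + F**2)
v(38 - 72, 96) - 10638 = (212 + (38 - 72)**2) - 10638 = (212 + (-34)**2) - 10638 = (212 + 1156) - 10638 = 1368 - 10638 = -9270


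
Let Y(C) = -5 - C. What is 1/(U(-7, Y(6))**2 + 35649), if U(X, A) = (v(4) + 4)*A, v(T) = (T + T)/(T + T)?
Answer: 1/38674 ≈ 2.5857e-5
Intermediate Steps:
v(T) = 1 (v(T) = (2*T)/((2*T)) = (2*T)*(1/(2*T)) = 1)
U(X, A) = 5*A (U(X, A) = (1 + 4)*A = 5*A)
1/(U(-7, Y(6))**2 + 35649) = 1/((5*(-5 - 1*6))**2 + 35649) = 1/((5*(-5 - 6))**2 + 35649) = 1/((5*(-11))**2 + 35649) = 1/((-55)**2 + 35649) = 1/(3025 + 35649) = 1/38674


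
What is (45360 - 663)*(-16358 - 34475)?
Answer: -2272082601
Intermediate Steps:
(45360 - 663)*(-16358 - 34475) = 44697*(-50833) = -2272082601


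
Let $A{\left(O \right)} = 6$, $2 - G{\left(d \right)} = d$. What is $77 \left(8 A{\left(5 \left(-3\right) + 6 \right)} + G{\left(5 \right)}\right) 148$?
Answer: $512820$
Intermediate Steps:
$G{\left(d \right)} = 2 - d$
$77 \left(8 A{\left(5 \left(-3\right) + 6 \right)} + G{\left(5 \right)}\right) 148 = 77 \left(8 \cdot 6 + \left(2 - 5\right)\right) 148 = 77 \left(48 + \left(2 - 5\right)\right) 148 = 77 \left(48 - 3\right) 148 = 77 \cdot 45 \cdot 148 = 3465 \cdot 148 = 512820$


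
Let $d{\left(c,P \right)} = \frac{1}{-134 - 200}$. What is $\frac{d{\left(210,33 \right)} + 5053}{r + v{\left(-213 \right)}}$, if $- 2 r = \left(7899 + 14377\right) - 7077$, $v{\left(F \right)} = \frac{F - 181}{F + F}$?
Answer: $- \frac{359480313}{540577831} \approx -0.66499$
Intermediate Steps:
$v{\left(F \right)} = \frac{-181 + F}{2 F}$
$r = - \frac{15199}{2}$ ($r = - \frac{\left(7899 + 14377\right) - 7077}{2} = - \frac{22276 - 7077}{2} = \left(- \frac{1}{2}\right) 15199 = - \frac{15199}{2} \approx -7599.5$)
$d{\left(c,P \right)} = - \frac{1}{334}$ ($d{\left(c,P \right)} = \frac{1}{-334} = - \frac{1}{334}$)
$\frac{d{\left(210,33 \right)} + 5053}{r + v{\left(-213 \right)}} = \frac{- \frac{1}{334} + 5053}{- \frac{15199}{2} + \frac{-181 - 213}{2 \left(-213\right)}} = \frac{1687701}{334 \left(- \frac{15199}{2} + \frac{1}{2} \left(- \frac{1}{213}\right) \left(-394\right)\right)} = \frac{1687701}{334 \left(- \frac{15199}{2} + \frac{197}{213}\right)} = \frac{1687701}{334 \left(- \frac{3236993}{426}\right)} = \frac{1687701}{334} \left(- \frac{426}{3236993}\right) = - \frac{359480313}{540577831}$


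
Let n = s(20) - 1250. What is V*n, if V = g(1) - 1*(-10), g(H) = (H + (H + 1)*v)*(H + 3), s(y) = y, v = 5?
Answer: -66420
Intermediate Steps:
n = -1230 (n = 20 - 1250 = -1230)
g(H) = (3 + H)*(5 + 6*H) (g(H) = (H + (H + 1)*5)*(H + 3) = (H + (1 + H)*5)*(3 + H) = (H + (5 + 5*H))*(3 + H) = (5 + 6*H)*(3 + H) = (3 + H)*(5 + 6*H))
V = 54 (V = (15 + 6*1² + 23*1) - 1*(-10) = (15 + 6*1 + 23) + 10 = (15 + 6 + 23) + 10 = 44 + 10 = 54)
V*n = 54*(-1230) = -66420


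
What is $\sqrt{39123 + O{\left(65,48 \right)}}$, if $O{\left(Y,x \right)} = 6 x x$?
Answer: $3 \sqrt{5883} \approx 230.1$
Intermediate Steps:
$O{\left(Y,x \right)} = 6 x^{2}$
$\sqrt{39123 + O{\left(65,48 \right)}} = \sqrt{39123 + 6 \cdot 48^{2}} = \sqrt{39123 + 6 \cdot 2304} = \sqrt{39123 + 13824} = \sqrt{52947} = 3 \sqrt{5883}$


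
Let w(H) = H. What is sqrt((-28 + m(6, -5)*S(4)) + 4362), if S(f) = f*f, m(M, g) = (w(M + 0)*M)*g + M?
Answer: 5*sqrt(62) ≈ 39.370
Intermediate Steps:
m(M, g) = M + g*M**2 (m(M, g) = ((M + 0)*M)*g + M = (M*M)*g + M = M**2*g + M = g*M**2 + M = M + g*M**2)
S(f) = f**2
sqrt((-28 + m(6, -5)*S(4)) + 4362) = sqrt((-28 + (6*(1 + 6*(-5)))*4**2) + 4362) = sqrt((-28 + (6*(1 - 30))*16) + 4362) = sqrt((-28 + (6*(-29))*16) + 4362) = sqrt((-28 - 174*16) + 4362) = sqrt((-28 - 2784) + 4362) = sqrt(-2812 + 4362) = sqrt(1550) = 5*sqrt(62)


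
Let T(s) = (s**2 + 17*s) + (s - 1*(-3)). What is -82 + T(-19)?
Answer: -60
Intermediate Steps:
T(s) = 3 + s**2 + 18*s (T(s) = (s**2 + 17*s) + (s + 3) = (s**2 + 17*s) + (3 + s) = 3 + s**2 + 18*s)
-82 + T(-19) = -82 + (3 + (-19)**2 + 18*(-19)) = -82 + (3 + 361 - 342) = -82 + 22 = -60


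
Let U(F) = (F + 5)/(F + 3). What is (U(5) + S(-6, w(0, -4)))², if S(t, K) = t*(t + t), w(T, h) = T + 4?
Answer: 85849/16 ≈ 5365.6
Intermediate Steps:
w(T, h) = 4 + T
S(t, K) = 2*t² (S(t, K) = t*(2*t) = 2*t²)
U(F) = (5 + F)/(3 + F)
(U(5) + S(-6, w(0, -4)))² = ((5 + 5)/(3 + 5) + 2*(-6)²)² = (10/8 + 2*36)² = ((⅛)*10 + 72)² = (5/4 + 72)² = (293/4)² = 85849/16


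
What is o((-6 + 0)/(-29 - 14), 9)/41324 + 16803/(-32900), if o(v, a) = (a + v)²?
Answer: -79925220558/157114106275 ≈ -0.50871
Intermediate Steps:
o((-6 + 0)/(-29 - 14), 9)/41324 + 16803/(-32900) = (9 + (-6 + 0)/(-29 - 14))²/41324 + 16803/(-32900) = (9 - 6/(-43))²*(1/41324) + 16803*(-1/32900) = (9 - 6*(-1/43))²*(1/41324) - 16803/32900 = (9 + 6/43)²*(1/41324) - 16803/32900 = (393/43)²*(1/41324) - 16803/32900 = (154449/1849)*(1/41324) - 16803/32900 = 154449/76408076 - 16803/32900 = -79925220558/157114106275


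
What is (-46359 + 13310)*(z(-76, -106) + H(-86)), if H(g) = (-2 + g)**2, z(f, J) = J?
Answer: -252428262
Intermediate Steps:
(-46359 + 13310)*(z(-76, -106) + H(-86)) = (-46359 + 13310)*(-106 + (-2 - 86)**2) = -33049*(-106 + (-88)**2) = -33049*(-106 + 7744) = -33049*7638 = -252428262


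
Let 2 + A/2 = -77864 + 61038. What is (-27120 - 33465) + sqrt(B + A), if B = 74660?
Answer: -60585 + 6*sqrt(1139) ≈ -60383.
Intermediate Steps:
A = -33656 (A = -4 + 2*(-77864 + 61038) = -4 + 2*(-16826) = -4 - 33652 = -33656)
(-27120 - 33465) + sqrt(B + A) = (-27120 - 33465) + sqrt(74660 - 33656) = -60585 + sqrt(41004) = -60585 + 6*sqrt(1139)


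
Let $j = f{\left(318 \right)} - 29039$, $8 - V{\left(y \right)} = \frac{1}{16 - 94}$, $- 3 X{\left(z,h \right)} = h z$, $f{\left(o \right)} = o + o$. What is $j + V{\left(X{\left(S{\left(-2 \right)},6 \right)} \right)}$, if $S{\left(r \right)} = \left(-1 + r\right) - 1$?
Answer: $- \frac{2214809}{78} \approx -28395.0$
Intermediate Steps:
$S{\left(r \right)} = -2 + r$
$f{\left(o \right)} = 2 o$
$X{\left(z,h \right)} = - \frac{h z}{3}$
$V{\left(y \right)} = \frac{625}{78}$ ($V{\left(y \right)} = 8 - \frac{1}{16 - 94} = 8 - \frac{1}{-78} = 8 - - \frac{1}{78} = 8 + \frac{1}{78} = \frac{625}{78}$)
$j = -28403$ ($j = 2 \cdot 318 - 29039 = 636 - 29039 = -28403$)
$j + V{\left(X{\left(S{\left(-2 \right)},6 \right)} \right)} = -28403 + \frac{625}{78} = - \frac{2214809}{78}$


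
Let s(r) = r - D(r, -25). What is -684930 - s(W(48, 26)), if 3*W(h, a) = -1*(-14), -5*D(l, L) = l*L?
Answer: -2054734/3 ≈ -6.8491e+5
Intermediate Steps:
D(l, L) = -L*l/5 (D(l, L) = -l*L/5 = -L*l/5)
W(h, a) = 14/3 (W(h, a) = (-1*(-14))/3 = (⅓)*14 = 14/3)
s(r) = -4*r (s(r) = r - (-1)*(-25)*r/5 = r - 5*r = -4*r)
-684930 - s(W(48, 26)) = -684930 - (-4)*14/3 = -684930 - 1*(-56/3) = -684930 + 56/3 = -2054734/3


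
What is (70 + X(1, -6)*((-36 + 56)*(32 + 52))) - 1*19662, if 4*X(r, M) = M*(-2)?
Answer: -14552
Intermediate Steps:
X(r, M) = -M/2 (X(r, M) = (M*(-2))/4 = (-2*M)/4 = -M/2)
(70 + X(1, -6)*((-36 + 56)*(32 + 52))) - 1*19662 = (70 + (-½*(-6))*((-36 + 56)*(32 + 52))) - 1*19662 = (70 + 3*(20*84)) - 19662 = (70 + 3*1680) - 19662 = (70 + 5040) - 19662 = 5110 - 19662 = -14552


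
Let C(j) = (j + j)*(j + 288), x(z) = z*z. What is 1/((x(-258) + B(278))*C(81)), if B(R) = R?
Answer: 1/3995681076 ≈ 2.5027e-10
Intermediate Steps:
x(z) = z²
C(j) = 2*j*(288 + j) (C(j) = (2*j)*(288 + j) = 2*j*(288 + j))
1/((x(-258) + B(278))*C(81)) = 1/(((-258)² + 278)*((2*81*(288 + 81)))) = 1/((66564 + 278)*((2*81*369))) = 1/(66842*59778) = (1/66842)*(1/59778) = 1/3995681076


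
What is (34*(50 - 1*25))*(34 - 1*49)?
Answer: -12750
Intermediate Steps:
(34*(50 - 1*25))*(34 - 1*49) = (34*(50 - 25))*(34 - 49) = (34*25)*(-15) = 850*(-15) = -12750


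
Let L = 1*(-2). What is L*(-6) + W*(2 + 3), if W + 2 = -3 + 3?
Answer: 2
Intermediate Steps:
W = -2 (W = -2 + (-3 + 3) = -2 + 0 = -2)
L = -2
L*(-6) + W*(2 + 3) = -2*(-6) - 2*(2 + 3) = 12 - 2*5 = 12 - 10 = 2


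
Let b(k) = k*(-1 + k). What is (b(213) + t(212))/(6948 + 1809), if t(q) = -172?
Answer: 44984/8757 ≈ 5.1369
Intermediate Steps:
(b(213) + t(212))/(6948 + 1809) = (213*(-1 + 213) - 172)/(6948 + 1809) = (213*212 - 172)/8757 = (45156 - 172)*(1/8757) = 44984*(1/8757) = 44984/8757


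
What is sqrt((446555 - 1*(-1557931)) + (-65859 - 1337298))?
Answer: sqrt(601329) ≈ 775.45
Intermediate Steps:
sqrt((446555 - 1*(-1557931)) + (-65859 - 1337298)) = sqrt((446555 + 1557931) - 1403157) = sqrt(2004486 - 1403157) = sqrt(601329)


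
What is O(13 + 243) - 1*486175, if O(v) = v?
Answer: -485919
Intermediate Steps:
O(13 + 243) - 1*486175 = (13 + 243) - 1*486175 = 256 - 486175 = -485919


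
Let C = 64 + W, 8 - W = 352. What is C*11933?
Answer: -3341240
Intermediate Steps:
W = -344 (W = 8 - 1*352 = 8 - 352 = -344)
C = -280 (C = 64 - 344 = -280)
C*11933 = -280*11933 = -3341240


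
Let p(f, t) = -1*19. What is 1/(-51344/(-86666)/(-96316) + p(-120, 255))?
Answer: -1043415307/19824897251 ≈ -0.052632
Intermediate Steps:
p(f, t) = -19
1/(-51344/(-86666)/(-96316) + p(-120, 255)) = 1/(-51344/(-86666)/(-96316) - 19) = 1/(-51344*(-1/86666)*(-1/96316) - 19) = 1/((25672/43333)*(-1/96316) - 19) = 1/(-6418/1043415307 - 19) = 1/(-19824897251/1043415307) = -1043415307/19824897251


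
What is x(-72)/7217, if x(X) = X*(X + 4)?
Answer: 4896/7217 ≈ 0.67840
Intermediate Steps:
x(X) = X*(4 + X)
x(-72)/7217 = -72*(4 - 72)/7217 = -72*(-68)*(1/7217) = 4896*(1/7217) = 4896/7217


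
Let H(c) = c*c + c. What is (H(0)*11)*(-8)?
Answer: 0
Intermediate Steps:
H(c) = c + c² (H(c) = c² + c = c + c²)
(H(0)*11)*(-8) = ((0*(1 + 0))*11)*(-8) = ((0*1)*11)*(-8) = (0*11)*(-8) = 0*(-8) = 0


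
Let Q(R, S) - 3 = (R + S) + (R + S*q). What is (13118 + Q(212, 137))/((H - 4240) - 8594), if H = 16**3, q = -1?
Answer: -13545/8738 ≈ -1.5501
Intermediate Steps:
H = 4096
Q(R, S) = 3 + 2*R (Q(R, S) = 3 + ((R + S) + (R + S*(-1))) = 3 + ((R + S) + (R - S)) = 3 + 2*R)
(13118 + Q(212, 137))/((H - 4240) - 8594) = (13118 + (3 + 2*212))/((4096 - 4240) - 8594) = (13118 + (3 + 424))/(-144 - 8594) = (13118 + 427)/(-8738) = 13545*(-1/8738) = -13545/8738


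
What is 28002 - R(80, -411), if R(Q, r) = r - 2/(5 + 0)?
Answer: 142067/5 ≈ 28413.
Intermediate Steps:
R(Q, r) = -⅖ + r (R(Q, r) = r - 2/5 = r - 2*⅕ = r - ⅖ = -⅖ + r)
28002 - R(80, -411) = 28002 - (-⅖ - 411) = 28002 - 1*(-2057/5) = 28002 + 2057/5 = 142067/5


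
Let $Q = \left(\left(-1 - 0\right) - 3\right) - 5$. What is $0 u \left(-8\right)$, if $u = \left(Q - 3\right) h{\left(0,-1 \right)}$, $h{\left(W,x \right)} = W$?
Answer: $0$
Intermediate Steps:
$Q = -9$ ($Q = \left(\left(-1 + 0\right) - 3\right) - 5 = \left(-1 - 3\right) - 5 = -4 - 5 = -9$)
$u = 0$ ($u = \left(-9 - 3\right) 0 = \left(-12\right) 0 = 0$)
$0 u \left(-8\right) = 0 \cdot 0 \left(-8\right) = 0 \left(-8\right) = 0$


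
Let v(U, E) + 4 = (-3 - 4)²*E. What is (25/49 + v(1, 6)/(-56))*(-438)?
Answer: 200385/98 ≈ 2044.7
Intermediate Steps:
v(U, E) = -4 + 49*E (v(U, E) = -4 + (-3 - 4)²*E = -4 + (-7)²*E = -4 + 49*E)
(25/49 + v(1, 6)/(-56))*(-438) = (25/49 + (-4 + 49*6)/(-56))*(-438) = (25*(1/49) + (-4 + 294)*(-1/56))*(-438) = (25/49 + 290*(-1/56))*(-438) = (25/49 - 145/28)*(-438) = -915/196*(-438) = 200385/98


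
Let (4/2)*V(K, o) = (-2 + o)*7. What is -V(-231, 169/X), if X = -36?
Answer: 1687/72 ≈ 23.431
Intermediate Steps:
V(K, o) = -7 + 7*o/2 (V(K, o) = ((-2 + o)*7)/2 = (-14 + 7*o)/2 = -7 + 7*o/2)
-V(-231, 169/X) = -(-7 + 7*(169/(-36))/2) = -(-7 + 7*(169*(-1/36))/2) = -(-7 + (7/2)*(-169/36)) = -(-7 - 1183/72) = -1*(-1687/72) = 1687/72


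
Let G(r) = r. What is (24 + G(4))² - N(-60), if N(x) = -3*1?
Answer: 787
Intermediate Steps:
N(x) = -3
(24 + G(4))² - N(-60) = (24 + 4)² - 1*(-3) = 28² + 3 = 784 + 3 = 787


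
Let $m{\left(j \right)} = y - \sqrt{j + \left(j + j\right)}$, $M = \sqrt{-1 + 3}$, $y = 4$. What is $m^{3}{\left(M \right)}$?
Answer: $\left(4 - \sqrt[4]{2} \sqrt{3}\right)^{3} \approx 7.304$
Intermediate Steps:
$M = \sqrt{2} \approx 1.4142$
$m{\left(j \right)} = 4 - \sqrt{3} \sqrt{j}$ ($m{\left(j \right)} = 4 - \sqrt{j + \left(j + j\right)} = 4 - \sqrt{j + 2 j} = 4 - \sqrt{3 j} = 4 - \sqrt{3} \sqrt{j}$)
$m^{3}{\left(M \right)} = \left(4 - \sqrt{3} \sqrt{\sqrt{2}}\right)^{3} = \left(4 - \sqrt{3} \sqrt[4]{2}\right)^{3} = \left(4 - \sqrt[4]{2} \sqrt{3}\right)^{3}$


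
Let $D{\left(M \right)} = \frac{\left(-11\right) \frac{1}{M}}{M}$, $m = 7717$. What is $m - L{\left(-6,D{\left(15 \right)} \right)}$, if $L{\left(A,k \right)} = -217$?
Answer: $7934$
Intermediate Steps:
$D{\left(M \right)} = - \frac{11}{M^{2}}$
$m - L{\left(-6,D{\left(15 \right)} \right)} = 7717 - -217 = 7717 + 217 = 7934$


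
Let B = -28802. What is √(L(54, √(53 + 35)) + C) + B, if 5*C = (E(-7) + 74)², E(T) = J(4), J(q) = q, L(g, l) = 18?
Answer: -28802 + 21*√70/5 ≈ -28767.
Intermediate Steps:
E(T) = 4
C = 6084/5 (C = (4 + 74)²/5 = (⅕)*78² = (⅕)*6084 = 6084/5 ≈ 1216.8)
√(L(54, √(53 + 35)) + C) + B = √(18 + 6084/5) - 28802 = √(6174/5) - 28802 = 21*√70/5 - 28802 = -28802 + 21*√70/5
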